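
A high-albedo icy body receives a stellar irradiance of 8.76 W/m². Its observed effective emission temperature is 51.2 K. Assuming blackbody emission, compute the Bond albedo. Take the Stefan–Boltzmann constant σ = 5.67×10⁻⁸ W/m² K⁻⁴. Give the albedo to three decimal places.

Energy balance: S(1−α)/4 = σT⁴, so 1−α = 4σT⁴/S.
4σT⁴ = 4·5.67×10⁻⁸·(51.2)⁴ = 1.559 W/m².
1−α = 1.559/8.760 = 0.1779, so α = 0.8221.

0.822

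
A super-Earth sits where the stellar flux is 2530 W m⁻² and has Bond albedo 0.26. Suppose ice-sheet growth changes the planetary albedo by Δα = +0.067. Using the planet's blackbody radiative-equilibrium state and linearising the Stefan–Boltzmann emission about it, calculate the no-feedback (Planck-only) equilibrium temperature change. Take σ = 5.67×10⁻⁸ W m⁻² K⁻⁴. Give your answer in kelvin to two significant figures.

-6.8 K

The baseline emission temperature is T_e = 301.4 K.
TOA radiative forcing: ΔF = −S·Δα/4 = −2530·(+0.067)/4 = -42.38 W m⁻².
Linearising σT⁴ gives d(σT⁴)/dT = 4σT_e³ = 6.211 W m⁻² per K.
So ΔT₀ = -42.38/6.211 = -6.82 K.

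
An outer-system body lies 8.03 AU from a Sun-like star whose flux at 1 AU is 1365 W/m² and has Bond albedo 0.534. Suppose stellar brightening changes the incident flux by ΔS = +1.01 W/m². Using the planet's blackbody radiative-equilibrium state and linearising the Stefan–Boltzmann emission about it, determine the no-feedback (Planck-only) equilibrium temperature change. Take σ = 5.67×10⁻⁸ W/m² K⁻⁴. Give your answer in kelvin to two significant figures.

By the inverse-square law, S = 1365/8.03² = 21.17 W/m².
The baseline emission temperature is T_e = 81.21 K.
TOA radiative forcing: ΔF = (1−α)ΔS/4 = 0.466·(+1.01)/4 = 0.1177 W/m².
Linearising σT⁴ gives d(σT⁴)/dT = 4σT_e³ = 0.1215 W/m² per K.
ΔT₀ = ΔF/λ_P = 0.1177/0.1215 = 0.969 K.

0.97 K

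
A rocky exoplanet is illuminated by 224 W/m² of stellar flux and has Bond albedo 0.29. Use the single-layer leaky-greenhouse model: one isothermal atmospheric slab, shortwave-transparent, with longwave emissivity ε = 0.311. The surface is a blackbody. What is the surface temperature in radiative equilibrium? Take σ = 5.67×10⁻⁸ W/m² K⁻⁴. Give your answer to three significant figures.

Effective emission temperature (TOA balance): σT_e⁴ = S(1−α)/4 = 39.76 W/m² → T_e = 162.7 K.
Surface balance with a leaky layer gives σT_s⁴ = σT_e⁴·2/(2−ε), so T_s = T_e·[2/(2−0.311)]^(1/4) = 169.8 K.

170 kelvin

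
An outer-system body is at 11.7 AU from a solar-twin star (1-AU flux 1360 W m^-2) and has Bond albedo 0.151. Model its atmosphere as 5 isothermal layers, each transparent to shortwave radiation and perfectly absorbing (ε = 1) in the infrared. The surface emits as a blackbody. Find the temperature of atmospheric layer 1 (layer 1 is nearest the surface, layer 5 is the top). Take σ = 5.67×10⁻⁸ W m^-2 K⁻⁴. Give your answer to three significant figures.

Irradiance scales as 1/d², so S = 1360 W m^-2 × (1/11.7)² = 9.935 W m^-2.
Top-of-atmosphere balance: σT_e⁴ = S(1−α)/4 = 2.109 W m^-2 → T_e = 78.09 K.
Each opaque layer satisfies 2T_j⁴ = T_{j−1}⁴ + T_{j+1}⁴, giving T_k⁴ = (N+1−k)T_e⁴.
T_1 = (5)^(1/4)·78.09 = 116.8 K.

117 K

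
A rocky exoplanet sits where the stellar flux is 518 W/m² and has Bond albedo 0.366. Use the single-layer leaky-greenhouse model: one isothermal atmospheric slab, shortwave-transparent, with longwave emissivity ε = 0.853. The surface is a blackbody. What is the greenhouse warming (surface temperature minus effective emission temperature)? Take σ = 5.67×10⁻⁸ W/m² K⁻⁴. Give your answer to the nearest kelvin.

Effective emission temperature (TOA balance): σT_e⁴ = S(1−α)/4 = 82.10 W/m² → T_e = 195.1 K.
The surface balance (absorbed SW + ε·downward IR = σT_s⁴) with T_a⁴ = T_s⁴/2 reduces to T_s = T_e·[2/(2−ε)]^¼ = 224.2 K.
T_s − T_e = 224.2 − 195.1 = 29.09 K.

29 kelvin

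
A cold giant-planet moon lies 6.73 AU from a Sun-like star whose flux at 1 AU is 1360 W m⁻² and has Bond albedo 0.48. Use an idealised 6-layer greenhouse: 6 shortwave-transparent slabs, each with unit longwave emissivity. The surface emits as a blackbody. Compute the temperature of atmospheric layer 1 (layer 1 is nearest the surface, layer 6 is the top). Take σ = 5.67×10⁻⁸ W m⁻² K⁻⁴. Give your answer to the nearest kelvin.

Irradiance scales as 1/d², so S = 1360 W m⁻² × (1/6.73)² = 30.03 W m⁻².
OLR = S(1−α)/4 = 3.903 W m⁻²; the top layer radiates at T_e = 91.09 K.
The net upward flux σT_e⁴ is constant between every pair of levels, so T_k⁴ = (N+1−k)T_e⁴.
With k = 1: T_1 = (6+1−1)^¼·91.09 K = 142.6 K.

143 K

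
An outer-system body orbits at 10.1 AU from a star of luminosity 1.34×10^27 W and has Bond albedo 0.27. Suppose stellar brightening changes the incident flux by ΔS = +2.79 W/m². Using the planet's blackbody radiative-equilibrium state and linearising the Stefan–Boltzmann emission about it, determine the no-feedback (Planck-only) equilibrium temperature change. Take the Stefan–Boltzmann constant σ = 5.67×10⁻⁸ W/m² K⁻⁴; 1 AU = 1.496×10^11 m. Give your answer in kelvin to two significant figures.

1.7 K

Orbital distance: d = 10.1 AU = 1.511×10^12 m.
S = L/(4πd²) = 46.71 W/m².
The baseline emission temperature is T_e = 110.7 K.
TOA radiative forcing: ΔF = (1−α)ΔS/4 = 0.73·(+2.79)/4 = 0.5092 W/m².
Linearising σT⁴ gives d(σT⁴)/dT = 4σT_e³ = 0.3079 W/m² per K.
So ΔT₀ = 0.5092/0.3079 = 1.65 K.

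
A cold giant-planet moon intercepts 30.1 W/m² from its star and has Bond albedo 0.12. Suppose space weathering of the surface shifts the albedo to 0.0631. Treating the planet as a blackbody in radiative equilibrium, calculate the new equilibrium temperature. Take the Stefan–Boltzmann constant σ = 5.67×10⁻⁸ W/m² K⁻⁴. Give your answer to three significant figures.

106 kelvin

New equilibrium: T₂ = [(1−0.0631)·30.10/(4σ)]^(1/4) = 105.6 K.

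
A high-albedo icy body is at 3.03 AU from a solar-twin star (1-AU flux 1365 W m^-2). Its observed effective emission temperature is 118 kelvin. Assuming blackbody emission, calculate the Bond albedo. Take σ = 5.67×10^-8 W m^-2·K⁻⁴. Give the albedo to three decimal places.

0.704

Irradiance scales as 1/d², so S = 1365 W m^-2 × (1/3.03)² = 148.7 W m^-2.
From σT⁴ = S(1−α)/4 we invert for α: 1−α = 4σT⁴/S.
4σT⁴ = 4·5.67×10⁻⁸·(118)⁴ = 43.97 W m^-2.
1−α = 43.97/148.7 = 0.2957, so α = 0.7043.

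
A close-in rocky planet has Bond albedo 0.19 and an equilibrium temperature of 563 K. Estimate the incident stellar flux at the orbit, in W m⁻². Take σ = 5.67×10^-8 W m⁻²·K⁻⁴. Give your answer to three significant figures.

From S(1−α)/4 = σT⁴: S = 4σT⁴/(1−α).
σT⁴ = 5.67×10⁻⁸·(563)⁴ = 5697 W m⁻².
S = 4·5697/0.81 = 28130 W m⁻².

28100 W m⁻²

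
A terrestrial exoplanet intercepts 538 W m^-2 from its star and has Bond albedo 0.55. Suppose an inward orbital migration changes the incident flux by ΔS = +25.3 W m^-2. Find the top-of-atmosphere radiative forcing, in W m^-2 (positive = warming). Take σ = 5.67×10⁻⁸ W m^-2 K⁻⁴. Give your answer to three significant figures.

2.85 W m^-2

TOA radiative forcing: ΔF = (1−α)ΔS/4 = 0.45·(+25.3)/4 = 2.846 W m^-2.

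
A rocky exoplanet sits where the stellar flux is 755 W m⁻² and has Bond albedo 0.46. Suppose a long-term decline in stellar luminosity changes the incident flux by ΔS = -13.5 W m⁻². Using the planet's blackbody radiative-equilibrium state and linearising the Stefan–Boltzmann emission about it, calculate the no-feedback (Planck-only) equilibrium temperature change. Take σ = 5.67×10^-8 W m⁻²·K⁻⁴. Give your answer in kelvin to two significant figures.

-0.92 kelvin

Reference equilibrium: T_e = [S(1−α)/(4σ)]^(1/4) = 205.9 K.
ΔF = Δ[S(1−α)]/4 = (1−0.46)·-13.5/4 = -1.823 W m⁻².
The Planck feedback parameter is 4σT_e³ = 1.980 W m⁻²/K.
Hence the no-feedback warming is ΔF/(4σT_e³) = -0.920 K.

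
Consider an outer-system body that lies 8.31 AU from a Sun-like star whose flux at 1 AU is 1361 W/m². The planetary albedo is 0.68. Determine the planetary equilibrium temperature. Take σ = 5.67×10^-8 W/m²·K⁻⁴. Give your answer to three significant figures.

72.6 K

By the inverse-square law, S = 1361/8.31² = 19.71 W/m².
Averaging over the sphere, the absorbed flux is S(1−α)/4 = 1.577 W/m².
Balancing against σT⁴: T = (1.577/5.67×10⁻⁸)^(1/4) = 72.62 K.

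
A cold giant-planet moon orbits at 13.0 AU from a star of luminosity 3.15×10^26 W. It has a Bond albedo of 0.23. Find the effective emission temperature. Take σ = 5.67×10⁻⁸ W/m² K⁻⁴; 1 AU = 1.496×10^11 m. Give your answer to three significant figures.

Orbital distance: d = 13.0 AU = 1.945×10^12 m.
Flux at the orbit: S = L/(4πd²) = 3.15×10^26/(4π·(1.94×10^12)²) = 6.628 W/m².
Averaging over the sphere, the absorbed flux is S(1−α)/4 = 1.276 W/m².
Balancing against σT⁴: T = (1.276/5.67×10⁻⁸)^(1/4) = 68.87 K.

68.9 K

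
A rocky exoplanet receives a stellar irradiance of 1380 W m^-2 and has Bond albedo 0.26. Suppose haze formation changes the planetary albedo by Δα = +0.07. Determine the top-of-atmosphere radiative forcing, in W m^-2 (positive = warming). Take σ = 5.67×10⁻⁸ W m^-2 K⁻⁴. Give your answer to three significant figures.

-24.2 W m^-2

The change in absorbed flux is Δ[S(1−α)/4] = −SΔα/4 = -24.15 W m^-2.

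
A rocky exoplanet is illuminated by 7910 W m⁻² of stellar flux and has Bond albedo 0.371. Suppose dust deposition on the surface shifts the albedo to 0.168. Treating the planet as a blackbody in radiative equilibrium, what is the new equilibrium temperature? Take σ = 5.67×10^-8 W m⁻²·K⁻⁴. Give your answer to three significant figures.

With the new albedo, S(1−α₂)/4 = 1645 W m⁻², so T₂ = 412.7 K.

413 kelvin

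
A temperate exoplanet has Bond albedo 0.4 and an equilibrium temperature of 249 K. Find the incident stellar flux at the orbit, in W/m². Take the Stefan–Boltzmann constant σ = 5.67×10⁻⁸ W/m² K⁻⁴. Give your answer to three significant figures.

From S(1−α)/4 = σT⁴: S = 4σT⁴/(1−α).
The emitted flux is σT⁴ = 218.0 W/m².
S = 4·218.0/0.6 = 1453 W/m².

1450 W/m²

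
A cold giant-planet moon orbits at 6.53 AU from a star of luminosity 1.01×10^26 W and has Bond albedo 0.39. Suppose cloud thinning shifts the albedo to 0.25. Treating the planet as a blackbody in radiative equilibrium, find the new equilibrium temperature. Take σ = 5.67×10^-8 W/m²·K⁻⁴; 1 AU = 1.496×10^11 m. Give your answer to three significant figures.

Orbital distance: d = 6.53 AU = 9.769×10^11 m.
Flux at the orbit: S = L/(4πd²) = 1.01×10^26/(4π·(9.77×10^11)²) = 8.422 W/m².
New equilibrium: T₂ = [(1−0.25)·8.422/(4σ)]^(1/4) = 72.65 K.

72.6 K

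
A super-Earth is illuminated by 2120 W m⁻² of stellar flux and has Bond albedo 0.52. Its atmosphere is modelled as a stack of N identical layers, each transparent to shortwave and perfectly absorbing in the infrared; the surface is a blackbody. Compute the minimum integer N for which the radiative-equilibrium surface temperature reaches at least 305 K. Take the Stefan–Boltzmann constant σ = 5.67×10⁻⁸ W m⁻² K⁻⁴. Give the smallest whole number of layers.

1

OLR = S(1−α)/4 = 254.4 W m⁻²; the top layer radiates at T_e = 258.8 K.
Since T_s⁴ = (N+1)T_e⁴, we need N ≥ (T_s/T_e)⁴ − 1 = 0.929.
The minimum whole number is N = 1.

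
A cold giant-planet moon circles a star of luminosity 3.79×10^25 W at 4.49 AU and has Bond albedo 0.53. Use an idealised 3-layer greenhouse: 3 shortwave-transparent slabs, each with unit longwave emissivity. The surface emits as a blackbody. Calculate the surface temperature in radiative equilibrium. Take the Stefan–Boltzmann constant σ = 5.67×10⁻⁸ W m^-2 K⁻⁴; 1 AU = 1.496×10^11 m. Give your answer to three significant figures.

d = 4.49 × 1.496×10^11 m = 6.717×10^11 m.
Spreading L over a sphere of radius d: S = 3.79×10^25/(4π·6.72×10^11²) = 6.685 W m^-2.
OLR = S(1−α)/4 = 0.7854 W m^-2; the top layer radiates at T_e = 61.01 K.
For an N-layer opaque stack, T_s⁴ = (N+1)T_e⁴, hence T_s = (4)^(1/4)×61.01 K = 86.28 K.

86.3 kelvin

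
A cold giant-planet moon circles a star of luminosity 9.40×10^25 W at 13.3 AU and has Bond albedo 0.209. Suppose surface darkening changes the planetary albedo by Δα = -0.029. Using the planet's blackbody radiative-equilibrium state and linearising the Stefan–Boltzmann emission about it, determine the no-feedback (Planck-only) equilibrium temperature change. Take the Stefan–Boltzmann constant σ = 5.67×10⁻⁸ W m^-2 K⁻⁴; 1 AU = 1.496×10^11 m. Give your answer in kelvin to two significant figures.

Orbital distance: d = 13.3 AU = 1.990×10^12 m.
Spreading L over a sphere of radius d: S = 9.40×10^25/(4π·1.99×10^12²) = 1.890 W m^-2.
Unperturbed T_e = [1.890·(1−0.209)/(4σ)]^¼ = 50.67 K.
The change in absorbed flux is Δ[S(1−α)/4] = −SΔα/4 = 0.01370 W m^-2.
The Planck feedback parameter is 4σT_e³ = 0.02950 W m^-2/K.
ΔT₀ = ΔF/λ_P = 0.01370/0.02950 = 0.464 K.

0.46 K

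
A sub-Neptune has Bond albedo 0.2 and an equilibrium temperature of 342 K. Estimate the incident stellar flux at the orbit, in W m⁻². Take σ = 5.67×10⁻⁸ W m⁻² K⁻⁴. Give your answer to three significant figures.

3880 W m⁻²

Invert the energy balance for S: S = 4σT⁴/(1−α).
σT⁴ = 5.67×10⁻⁸·(342)⁴ = 775.7 W m⁻².
S = 4·775.7/0.8 = 3878 W m⁻².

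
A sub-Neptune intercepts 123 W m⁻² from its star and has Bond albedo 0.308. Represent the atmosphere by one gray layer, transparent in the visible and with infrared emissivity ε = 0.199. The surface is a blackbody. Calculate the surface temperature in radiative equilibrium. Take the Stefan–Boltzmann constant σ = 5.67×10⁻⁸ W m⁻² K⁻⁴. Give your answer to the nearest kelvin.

Effective emission temperature (TOA balance): σT_e⁴ = S(1−α)/4 = 21.28 W m⁻² → T_e = 139.2 K.
Surface balance with a leaky layer gives σT_s⁴ = σT_e⁴·2/(2−ε), so T_s = T_e·[2/(2−0.199)]^(1/4) = 142.9 K.

143 K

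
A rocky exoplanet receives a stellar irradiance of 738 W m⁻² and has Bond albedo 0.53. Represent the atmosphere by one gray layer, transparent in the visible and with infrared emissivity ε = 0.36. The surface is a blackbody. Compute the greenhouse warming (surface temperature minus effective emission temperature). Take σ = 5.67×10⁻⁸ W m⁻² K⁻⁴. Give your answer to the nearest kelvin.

The planet radiates to space at T_e = [S(1−α)/(4σ)]^(1/4) = 197.8 K.
The surface balance (absorbed SW + ε·downward IR = σT_s⁴) with T_a⁴ = T_s⁴/2 reduces to T_s = T_e·[2/(2−ε)]^¼ = 207.8 K.
The atmosphere warms the surface by 10.06 K.

10 K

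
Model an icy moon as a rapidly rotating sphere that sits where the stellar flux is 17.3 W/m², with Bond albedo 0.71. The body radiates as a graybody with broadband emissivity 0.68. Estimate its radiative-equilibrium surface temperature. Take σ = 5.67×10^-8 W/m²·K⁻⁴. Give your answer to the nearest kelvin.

Averaging over the sphere, the absorbed flux is S(1−α)/4 = 1.254 W/m².
Equating to εσT⁴ with ε = 0.68: T = (1.254/0.68σ)^(1/4) = 75.52 K.

76 K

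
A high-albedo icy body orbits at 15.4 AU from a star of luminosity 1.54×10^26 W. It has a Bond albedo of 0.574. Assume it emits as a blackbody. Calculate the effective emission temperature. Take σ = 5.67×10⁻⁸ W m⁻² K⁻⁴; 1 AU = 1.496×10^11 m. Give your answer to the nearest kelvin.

d = 15.4 × 1.496×10^11 m = 2.304×10^12 m.
Flux at the orbit: S = L/(4πd²) = 1.54×10^26/(4π·(2.30×10^12)²) = 2.309 W m⁻².
Absorbed flux (global mean): S(1−α)/4 = 2.309·0.426/4 = 0.2459 W m⁻².
Set σT⁴ = 0.2459 → T = (0.2459/σ)^(1/4) = 45.63 K.

46 K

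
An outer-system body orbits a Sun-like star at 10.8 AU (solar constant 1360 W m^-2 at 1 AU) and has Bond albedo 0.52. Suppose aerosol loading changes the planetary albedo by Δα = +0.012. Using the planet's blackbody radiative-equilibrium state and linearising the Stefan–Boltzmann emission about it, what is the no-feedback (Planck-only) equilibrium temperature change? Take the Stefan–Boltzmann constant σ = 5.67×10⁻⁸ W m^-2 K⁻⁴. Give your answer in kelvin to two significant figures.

Flux at the orbit: S = 1360/(10.8)² = 11.66 W m^-2.
The baseline emission temperature is T_e = 70.48 K.
The change in absorbed flux is Δ[S(1−α)/4] = −SΔα/4 = -0.03498 W m^-2.
Planck response: λ_P = 4σT_e³ = 4·5.67×10⁻⁸·(70.48)³ = 0.07941 W m^-2/K.
So ΔT₀ = -0.03498/0.07941 = -0.441 K.

-0.44 K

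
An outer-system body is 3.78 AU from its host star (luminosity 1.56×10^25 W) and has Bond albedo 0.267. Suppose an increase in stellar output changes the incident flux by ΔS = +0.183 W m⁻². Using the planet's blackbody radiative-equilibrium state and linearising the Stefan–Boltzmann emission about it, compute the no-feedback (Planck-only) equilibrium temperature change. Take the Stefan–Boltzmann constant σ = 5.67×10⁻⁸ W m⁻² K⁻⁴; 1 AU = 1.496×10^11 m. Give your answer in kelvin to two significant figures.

d = 3.78 × 1.496×10^11 m = 5.655×10^11 m.
Flux at the orbit: S = L/(4πd²) = 1.56×10^25/(4π·(5.65×10^11)²) = 3.882 W m⁻².
Unperturbed T_e = [3.882·(1−0.267)/(4σ)]^¼ = 59.52 K.
Only a fraction (1−α) is absorbed and it's spread over 4πR², so ΔF = (1−α)ΔS/4 = 0.03353 W m⁻².
Planck response: λ_P = 4σT_e³ = 4·5.67×10⁻⁸·(59.52)³ = 0.04781 W m⁻²/K.
Hence the no-feedback warming is ΔF/(4σT_e³) = 0.701 K.

0.70 K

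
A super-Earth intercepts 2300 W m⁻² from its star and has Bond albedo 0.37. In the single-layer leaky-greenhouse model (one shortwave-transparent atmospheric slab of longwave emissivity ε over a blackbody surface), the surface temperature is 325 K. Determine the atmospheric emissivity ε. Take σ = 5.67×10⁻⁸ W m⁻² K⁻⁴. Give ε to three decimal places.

TOA balance gives T_e = 282.7 K.
Inverting T_s⁴ = 2T_e⁴/(2−ε): (T_e/T_s)⁴ = 0.5727, so ε = 2(1 − 0.5727) = 0.8547.

0.855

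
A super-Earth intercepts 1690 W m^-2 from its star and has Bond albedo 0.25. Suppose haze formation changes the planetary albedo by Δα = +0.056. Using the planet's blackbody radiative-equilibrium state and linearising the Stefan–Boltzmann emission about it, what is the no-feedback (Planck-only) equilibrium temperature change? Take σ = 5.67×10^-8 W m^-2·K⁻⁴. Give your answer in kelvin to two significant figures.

-5.1 K

Reference equilibrium: T_e = [S(1−α)/(4σ)]^(1/4) = 273.4 K.
ΔF = −(S/4)Δα = −(1690/4)×(+0.056) = -23.66 W m^-2.
Planck response: λ_P = 4σT_e³ = 4·5.67×10⁻⁸·(273.4)³ = 4.636 W m^-2/K.
ΔT₀ = ΔF/λ_P = -23.66/4.636 = -5.10 K.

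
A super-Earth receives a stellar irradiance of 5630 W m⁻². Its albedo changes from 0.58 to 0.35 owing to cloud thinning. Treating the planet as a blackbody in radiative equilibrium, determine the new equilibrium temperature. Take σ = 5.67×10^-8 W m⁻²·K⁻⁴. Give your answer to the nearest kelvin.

356 K

With the new albedo, S(1−α₂)/4 = 914.9 W m⁻², so T₂ = 356.4 K.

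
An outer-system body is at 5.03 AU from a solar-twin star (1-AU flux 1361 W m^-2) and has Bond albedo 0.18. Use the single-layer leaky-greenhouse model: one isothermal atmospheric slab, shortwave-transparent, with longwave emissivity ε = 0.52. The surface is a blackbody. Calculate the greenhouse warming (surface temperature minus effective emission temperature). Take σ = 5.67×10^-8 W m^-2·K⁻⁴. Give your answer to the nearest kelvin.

9 K

By the inverse-square law, S = 1361/5.03² = 53.79 W m^-2.
Effective emission temperature (TOA balance): σT_e⁴ = S(1−α)/4 = 11.03 W m^-2 → T_e = 118.1 K.
The surface balance (absorbed SW + ε·downward IR = σT_s⁴) with T_a⁴ = T_s⁴/2 reduces to T_s = T_e·[2/(2−ε)]^¼ = 127.3 K.
T_s − T_e = 127.3 − 118.1 = 9.233 K.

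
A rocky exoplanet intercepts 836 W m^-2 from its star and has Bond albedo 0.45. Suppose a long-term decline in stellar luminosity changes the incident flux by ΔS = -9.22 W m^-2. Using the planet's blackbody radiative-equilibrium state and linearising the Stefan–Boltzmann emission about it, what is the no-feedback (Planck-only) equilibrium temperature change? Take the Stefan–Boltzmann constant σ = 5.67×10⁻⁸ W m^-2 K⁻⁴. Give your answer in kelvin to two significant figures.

Reference equilibrium: T_e = [S(1−α)/(4σ)]^(1/4) = 212.2 K.
TOA radiative forcing: ΔF = (1−α)ΔS/4 = 0.55·(-9.22)/4 = -1.268 W m^-2.
The Planck feedback parameter is 4σT_e³ = 2.167 W m^-2/K.
So ΔT₀ = -1.268/2.167 = -0.585 K.

-0.59 K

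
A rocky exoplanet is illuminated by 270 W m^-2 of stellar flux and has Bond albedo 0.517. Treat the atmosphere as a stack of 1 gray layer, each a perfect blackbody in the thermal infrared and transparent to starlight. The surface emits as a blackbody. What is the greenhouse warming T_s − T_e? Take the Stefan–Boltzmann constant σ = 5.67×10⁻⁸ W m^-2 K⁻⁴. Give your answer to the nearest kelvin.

Top-of-atmosphere balance: σT_e⁴ = S(1−α)/4 = 32.60 W m^-2 → T_e = 154.9 K.
T_s = (N+1)^(1/4)·T_e = 184.2 K.
Warming: T_s − T_e = 29.30 K.

29 K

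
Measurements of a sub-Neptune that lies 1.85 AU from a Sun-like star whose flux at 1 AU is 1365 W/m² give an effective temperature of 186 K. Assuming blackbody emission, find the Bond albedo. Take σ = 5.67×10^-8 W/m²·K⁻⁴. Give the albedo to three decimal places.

0.319

Flux at the orbit: S = 1365/(1.85)² = 398.8 W/m².
Energy balance: S(1−α)/4 = σT⁴, so 1−α = 4σT⁴/S.
4σT⁴ = 4·5.67×10⁻⁸·(186)⁴ = 271.5 W/m².
Hence α = 1 − 271.5/398.8 = 0.3194.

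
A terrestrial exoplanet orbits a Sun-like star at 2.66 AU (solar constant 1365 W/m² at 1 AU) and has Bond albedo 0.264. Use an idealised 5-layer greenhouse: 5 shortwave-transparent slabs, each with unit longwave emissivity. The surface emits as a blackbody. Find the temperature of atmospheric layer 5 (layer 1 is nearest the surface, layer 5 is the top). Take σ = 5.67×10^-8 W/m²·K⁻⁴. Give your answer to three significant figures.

Irradiance scales as 1/d², so S = 1365 W/m² × (1/2.66)² = 192.9 W/m².
Top-of-atmosphere balance: σT_e⁴ = S(1−α)/4 = 35.50 W/m² → T_e = 158.2 K.
In the N-layer model, layer k (counted from the surface) has T_k = (N+1−k)^(1/4)·T_e.
T_5 = (1)^(1/4)·158.2 = 158.2 K.

158 K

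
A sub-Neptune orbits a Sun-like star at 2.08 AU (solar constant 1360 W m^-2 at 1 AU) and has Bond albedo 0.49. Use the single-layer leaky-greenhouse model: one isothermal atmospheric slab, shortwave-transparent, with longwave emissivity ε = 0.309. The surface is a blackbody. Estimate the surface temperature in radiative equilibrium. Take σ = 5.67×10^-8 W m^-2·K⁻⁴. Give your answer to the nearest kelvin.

170 K

Flux at the orbit: S = 1360/(2.08)² = 314.3 W m^-2.
The planet radiates to space at T_e = [S(1−α)/(4σ)]^(1/4) = 163.1 K.
For a single slab of emissivity ε, T_s⁴ = 2T_e⁴/(2−ε); thus T_s = 163.1·(1.183)^(1/4) = 170.0 K.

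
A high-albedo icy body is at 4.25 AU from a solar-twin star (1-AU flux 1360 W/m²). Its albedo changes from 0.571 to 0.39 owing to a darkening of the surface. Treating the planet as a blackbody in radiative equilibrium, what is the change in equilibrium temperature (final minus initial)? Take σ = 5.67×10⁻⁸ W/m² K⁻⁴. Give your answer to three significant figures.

Irradiance scales as 1/d², so S = 1360 W/m² × (1/4.25)² = 75.29 W/m².
With α = 0.571, T₁ = 109.2 K.
After:  T₂ = [75.29·0.61/(4σ)]^(1/4) = 119.3 K.
Change: 119.3 − 109.2 = 10.05 K.

10.0 K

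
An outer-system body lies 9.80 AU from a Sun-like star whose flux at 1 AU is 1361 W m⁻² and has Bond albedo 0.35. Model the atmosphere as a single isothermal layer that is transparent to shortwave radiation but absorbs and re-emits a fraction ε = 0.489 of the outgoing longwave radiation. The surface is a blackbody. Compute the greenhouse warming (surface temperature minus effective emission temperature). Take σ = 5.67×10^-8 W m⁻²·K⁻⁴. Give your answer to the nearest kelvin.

Flux at the orbit: S = 1361/(9.80)² = 14.17 W m⁻².
At the top of the atmosphere, σT_e⁴ = S(1−α)/4 = 2.303 W m⁻², giving T_e = 79.83 K.
For a single slab of emissivity ε, T_s⁴ = 2T_e⁴/(2−ε); thus T_s = 79.83·(1.324)^(1/4) = 85.63 K.
The atmosphere warms the surface by 5.796 K.

6 K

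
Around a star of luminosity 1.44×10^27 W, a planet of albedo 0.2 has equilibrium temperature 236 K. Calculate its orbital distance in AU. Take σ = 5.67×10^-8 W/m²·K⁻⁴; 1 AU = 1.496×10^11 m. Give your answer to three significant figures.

2.41 AU

Required flux: S = 4σT⁴/(1−α) = 879.4 W/m².
Then d = [L/(4πS)]^(1/2) = 3.610×10^11 m, i.e. 2.413 AU.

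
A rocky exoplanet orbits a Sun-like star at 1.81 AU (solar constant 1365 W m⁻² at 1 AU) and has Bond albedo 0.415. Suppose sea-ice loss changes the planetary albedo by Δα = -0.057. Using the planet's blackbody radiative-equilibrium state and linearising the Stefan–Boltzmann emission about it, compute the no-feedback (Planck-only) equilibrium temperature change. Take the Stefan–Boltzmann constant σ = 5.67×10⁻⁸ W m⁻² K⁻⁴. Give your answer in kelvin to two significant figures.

Irradiance scales as 1/d², so S = 1365 W m⁻² × (1/1.81)² = 416.7 W m⁻².
Unperturbed T_e = [416.7·(1−0.415)/(4σ)]^¼ = 181.1 K.
ΔF = −(S/4)Δα = −(416.7/4)×(-0.057) = 5.937 W m⁻².
The Planck feedback parameter is 4σT_e³ = 1.346 W m⁻²/K.
Hence the no-feedback warming is ΔF/(4σT_e³) = 4.41 K.

4.4 K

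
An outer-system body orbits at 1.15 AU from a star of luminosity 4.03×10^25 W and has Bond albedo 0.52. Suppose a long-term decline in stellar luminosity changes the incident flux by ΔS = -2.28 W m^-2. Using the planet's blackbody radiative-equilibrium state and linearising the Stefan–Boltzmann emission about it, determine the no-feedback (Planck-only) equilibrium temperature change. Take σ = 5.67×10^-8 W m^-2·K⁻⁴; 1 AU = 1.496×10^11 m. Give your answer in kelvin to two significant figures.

-0.65 kelvin

Orbital distance: d = 1.15 AU = 1.720×10^11 m.
S = L/(4πd²) = 108.4 W m^-2.
Reference equilibrium: T_e = [S(1−α)/(4σ)]^(1/4) = 123.1 K.
TOA radiative forcing: ΔF = (1−α)ΔS/4 = 0.48·(-2.28)/4 = -0.2736 W m^-2.
Planck response: λ_P = 4σT_e³ = 4·5.67×10⁻⁸·(123.1)³ = 0.4226 W m^-2/K.
ΔT₀ = ΔF/λ_P = -0.2736/0.4226 = -0.647 K.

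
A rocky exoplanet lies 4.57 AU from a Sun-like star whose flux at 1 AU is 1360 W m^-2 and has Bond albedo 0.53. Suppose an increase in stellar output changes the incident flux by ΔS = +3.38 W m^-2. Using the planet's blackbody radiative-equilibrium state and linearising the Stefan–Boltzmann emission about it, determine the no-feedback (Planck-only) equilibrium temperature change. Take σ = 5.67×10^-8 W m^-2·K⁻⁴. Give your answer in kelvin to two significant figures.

Irradiance scales as 1/d², so S = 1360 W m^-2 × (1/4.57)² = 65.12 W m^-2.
Unperturbed T_e = [65.12·(1−0.53)/(4σ)]^¼ = 107.8 K.
ΔF = Δ[S(1−α)]/4 = (1−0.53)·+3.38/4 = 0.3971 W m^-2.
Planck response: λ_P = 4σT_e³ = 4·5.67×10⁻⁸·(107.8)³ = 0.2840 W m^-2/K.
So ΔT₀ = 0.3971/0.2840 = 1.40 K.

1.4 kelvin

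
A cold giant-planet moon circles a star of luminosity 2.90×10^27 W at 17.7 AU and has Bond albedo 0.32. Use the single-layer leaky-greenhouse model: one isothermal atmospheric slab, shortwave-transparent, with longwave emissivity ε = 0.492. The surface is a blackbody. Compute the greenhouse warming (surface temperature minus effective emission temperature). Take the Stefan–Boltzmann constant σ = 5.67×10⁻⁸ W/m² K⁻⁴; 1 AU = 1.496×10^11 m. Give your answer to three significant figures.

7.29 kelvin

d = 17.7 × 1.496×10^11 m = 2.648×10^12 m.
Spreading L over a sphere of radius d: S = 2.90×10^27/(4π·2.65×10^12²) = 32.91 W/m².
At the top of the atmosphere, σT_e⁴ = S(1−α)/4 = 5.595 W/m², giving T_e = 99.67 K.
Surface balance with a leaky layer gives σT_s⁴ = σT_e⁴·2/(2−ε), so T_s = T_e·[2/(2−0.492)]^(1/4) = 107.0 K.
The atmosphere warms the surface by 7.290 K.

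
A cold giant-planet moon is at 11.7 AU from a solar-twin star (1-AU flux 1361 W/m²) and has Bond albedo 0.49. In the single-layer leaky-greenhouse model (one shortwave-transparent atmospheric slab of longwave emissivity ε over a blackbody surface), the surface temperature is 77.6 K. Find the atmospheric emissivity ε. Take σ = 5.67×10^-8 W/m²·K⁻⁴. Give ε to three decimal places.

Irradiance scales as 1/d², so S = 1361 W/m² × (1/11.7)² = 9.942 W/m².
Effective temperature: T_e = [S(1−α)/(4σ)]^(1/4) = 68.76 K.
Inverting T_s⁴ = 2T_e⁴/(2−ε): (T_e/T_s)⁴ = 0.6165, so ε = 2(1 − 0.6165) = 0.7669.

0.767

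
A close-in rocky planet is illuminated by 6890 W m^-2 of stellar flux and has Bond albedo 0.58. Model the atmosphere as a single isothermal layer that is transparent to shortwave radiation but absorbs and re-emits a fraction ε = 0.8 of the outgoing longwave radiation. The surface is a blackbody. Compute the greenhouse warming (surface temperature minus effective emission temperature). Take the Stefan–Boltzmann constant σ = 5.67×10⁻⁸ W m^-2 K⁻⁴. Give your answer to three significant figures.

45.8 K

At the top of the atmosphere, σT_e⁴ = S(1−α)/4 = 723.5 W m^-2, giving T_e = 336.1 K.
The surface balance (absorbed SW + ε·downward IR = σT_s⁴) with T_a⁴ = T_s⁴/2 reduces to T_s = T_e·[2/(2−ε)]^¼ = 381.9 K.
T_s − T_e = 381.9 − 336.1 = 45.78 K.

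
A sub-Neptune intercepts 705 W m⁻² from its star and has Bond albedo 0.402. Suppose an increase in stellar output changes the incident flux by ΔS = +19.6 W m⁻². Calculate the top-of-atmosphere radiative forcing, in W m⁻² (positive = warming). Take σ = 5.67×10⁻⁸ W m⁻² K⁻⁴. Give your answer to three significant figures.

ΔF = Δ[S(1−α)]/4 = (1−0.402)·+19.6/4 = 2.930 W m⁻².

2.93 W m⁻²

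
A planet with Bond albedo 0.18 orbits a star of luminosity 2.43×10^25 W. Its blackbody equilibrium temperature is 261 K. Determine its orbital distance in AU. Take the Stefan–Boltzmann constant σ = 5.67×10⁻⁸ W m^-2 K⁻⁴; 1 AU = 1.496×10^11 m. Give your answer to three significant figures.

Energy balance gives S = 4σT⁴/(1−α) = 1283 W m^-2.
Then d = [L/(4πS)]^(1/2) = 3.882×10^10 m, i.e. 0.2595 AU.

0.259 AU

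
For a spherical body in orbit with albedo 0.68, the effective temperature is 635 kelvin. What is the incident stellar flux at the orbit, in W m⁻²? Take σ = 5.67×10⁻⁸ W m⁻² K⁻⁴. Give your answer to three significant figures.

From S(1−α)/4 = σT⁴: S = 4σT⁴/(1−α).
The emitted flux is σT⁴ = 9219 W m⁻².
So S = 4×9219/(1−0.68) = 1.152×10^5 W m⁻².

1.15×10^5 W m⁻²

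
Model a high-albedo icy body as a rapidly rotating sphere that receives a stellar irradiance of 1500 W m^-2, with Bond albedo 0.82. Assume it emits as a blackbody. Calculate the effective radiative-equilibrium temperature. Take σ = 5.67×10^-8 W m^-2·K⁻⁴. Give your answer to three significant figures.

186 kelvin

Absorbed flux (global mean): S(1−α)/4 = 1500·0.18/4 = 67.50 W m^-2.
Set σT⁴ = 67.50 → T = (67.50/σ)^(1/4) = 185.8 K.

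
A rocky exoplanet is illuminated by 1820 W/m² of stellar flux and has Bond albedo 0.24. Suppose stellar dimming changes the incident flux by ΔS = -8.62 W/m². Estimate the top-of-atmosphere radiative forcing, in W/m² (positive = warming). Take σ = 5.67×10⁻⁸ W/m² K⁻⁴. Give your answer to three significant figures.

-1.64 W/m²

ΔF = Δ[S(1−α)]/4 = (1−0.24)·-8.62/4 = -1.638 W/m².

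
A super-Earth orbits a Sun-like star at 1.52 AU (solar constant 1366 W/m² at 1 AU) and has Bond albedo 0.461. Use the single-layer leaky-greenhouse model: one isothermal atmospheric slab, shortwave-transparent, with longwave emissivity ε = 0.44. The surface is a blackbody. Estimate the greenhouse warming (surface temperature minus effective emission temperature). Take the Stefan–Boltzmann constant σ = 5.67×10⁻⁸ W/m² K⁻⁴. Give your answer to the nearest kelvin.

Flux at the orbit: S = 1366/(1.52)² = 591.2 W/m².
Effective emission temperature (TOA balance): σT_e⁴ = S(1−α)/4 = 79.67 W/m² → T_e = 193.6 K.
Surface balance with a leaky layer gives σT_s⁴ = σT_e⁴·2/(2−ε), so T_s = T_e·[2/(2−0.44)]^(1/4) = 206.0 K.
The atmosphere warms the surface by 12.41 K.

12 K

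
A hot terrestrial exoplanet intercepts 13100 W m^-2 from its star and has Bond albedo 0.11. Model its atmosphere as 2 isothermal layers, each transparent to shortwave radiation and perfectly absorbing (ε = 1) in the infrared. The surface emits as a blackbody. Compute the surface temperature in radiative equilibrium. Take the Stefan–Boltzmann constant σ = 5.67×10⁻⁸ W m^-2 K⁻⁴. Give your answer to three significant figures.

627 kelvin

OLR = S(1−α)/4 = 2915 W m^-2; the top layer radiates at T_e = 476.2 K.
For an N-layer opaque stack, T_s⁴ = (N+1)T_e⁴, hence T_s = (3)^(1/4)×476.2 K = 626.7 K.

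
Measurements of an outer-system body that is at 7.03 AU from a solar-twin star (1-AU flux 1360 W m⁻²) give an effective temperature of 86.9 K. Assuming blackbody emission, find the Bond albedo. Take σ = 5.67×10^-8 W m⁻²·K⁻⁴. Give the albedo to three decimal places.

0.530

Irradiance scales as 1/d², so S = 1360 W m⁻² × (1/7.03)² = 27.52 W m⁻².
From σT⁴ = S(1−α)/4 we invert for α: 1−α = 4σT⁴/S.
σT⁴ = 3.233 W m⁻², so 4σT⁴ = 12.93 W m⁻².
1−α = 12.93/27.52 = 0.4700, so α = 0.5300.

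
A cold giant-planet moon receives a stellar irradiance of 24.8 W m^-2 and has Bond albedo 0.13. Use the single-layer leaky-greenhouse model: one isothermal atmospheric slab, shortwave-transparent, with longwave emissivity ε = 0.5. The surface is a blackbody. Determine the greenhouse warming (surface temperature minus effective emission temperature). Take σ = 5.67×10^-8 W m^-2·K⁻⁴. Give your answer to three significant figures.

7.36 K

The planet radiates to space at T_e = [S(1−α)/(4σ)]^(1/4) = 98.76 K.
For a single slab of emissivity ε, T_s⁴ = 2T_e⁴/(2−ε); thus T_s = 98.76·(1.333)^(1/4) = 106.1 K.
The atmosphere warms the surface by 7.365 K.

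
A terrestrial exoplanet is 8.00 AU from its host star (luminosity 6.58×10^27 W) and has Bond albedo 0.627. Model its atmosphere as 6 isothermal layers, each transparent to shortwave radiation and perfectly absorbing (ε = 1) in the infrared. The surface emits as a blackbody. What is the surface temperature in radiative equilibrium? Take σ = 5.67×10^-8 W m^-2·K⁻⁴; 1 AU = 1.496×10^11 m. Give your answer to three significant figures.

255 kelvin

d = 8.00 × 1.496×10^11 m = 1.197×10^12 m.
S = L/(4πd²) = 365.6 W m^-2.
The effective emission temperature is T_e = [S(1−α)/(4σ)]^¼ = 156.6 K.
For an N-layer opaque stack, T_s⁴ = (N+1)T_e⁴, hence T_s = (7)^(1/4)×156.6 K = 254.7 K.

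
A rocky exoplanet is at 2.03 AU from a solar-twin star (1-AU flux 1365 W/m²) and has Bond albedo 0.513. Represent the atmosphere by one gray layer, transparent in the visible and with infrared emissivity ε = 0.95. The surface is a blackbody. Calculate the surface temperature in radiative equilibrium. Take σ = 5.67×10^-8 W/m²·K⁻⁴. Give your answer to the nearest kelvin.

Irradiance scales as 1/d², so S = 1365 W/m² × (1/2.03)² = 331.2 W/m².
At the top of the atmosphere, σT_e⁴ = S(1−α)/4 = 40.33 W/m², giving T_e = 163.3 K.
Surface balance with a leaky layer gives σT_s⁴ = σT_e⁴·2/(2−ε), so T_s = T_e·[2/(2−0.95)]^(1/4) = 191.9 K.

192 K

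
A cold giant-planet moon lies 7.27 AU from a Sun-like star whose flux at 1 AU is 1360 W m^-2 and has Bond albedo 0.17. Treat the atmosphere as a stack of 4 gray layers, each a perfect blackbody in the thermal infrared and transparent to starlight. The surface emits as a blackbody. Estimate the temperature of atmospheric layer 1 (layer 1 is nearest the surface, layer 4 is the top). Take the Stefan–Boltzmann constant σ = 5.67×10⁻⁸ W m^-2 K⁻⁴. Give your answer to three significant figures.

Flux at the orbit: S = 1360/(7.27)² = 25.73 W m^-2.
OLR = S(1−α)/4 = 5.339 W m^-2; the top layer radiates at T_e = 98.51 K.
The net upward flux σT_e⁴ is constant between every pair of levels, so T_k⁴ = (N+1−k)T_e⁴.
With k = 1: T_1 = (4+1−1)^¼·98.51 K = 139.3 K.

139 K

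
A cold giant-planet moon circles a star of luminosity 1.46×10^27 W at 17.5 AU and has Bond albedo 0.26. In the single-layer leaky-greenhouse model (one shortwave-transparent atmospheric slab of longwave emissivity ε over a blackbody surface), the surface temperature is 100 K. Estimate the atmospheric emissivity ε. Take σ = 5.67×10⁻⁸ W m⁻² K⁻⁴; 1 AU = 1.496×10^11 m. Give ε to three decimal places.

0.894

Orbital distance: d = 17.5 AU = 2.618×10^12 m.
S = L/(4πd²) = 16.95 W m⁻².
Effective temperature: T_e = [S(1−α)/(4σ)]^(1/4) = 86.24 K.
T_s⁴ = T_e⁴·2/(2−ε) → ε = 2 − 2(T_e/T_s)⁴ = 2 − 2·(86.24/100)⁴ = 0.8938.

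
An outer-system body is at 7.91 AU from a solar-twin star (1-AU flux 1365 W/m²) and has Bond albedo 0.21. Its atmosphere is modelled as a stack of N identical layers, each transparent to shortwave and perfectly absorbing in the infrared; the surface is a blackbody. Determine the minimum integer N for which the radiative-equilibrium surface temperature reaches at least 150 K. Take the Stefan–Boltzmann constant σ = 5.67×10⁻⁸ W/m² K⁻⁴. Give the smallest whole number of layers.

By the inverse-square law, S = 1365/7.91² = 21.82 W/m².
Top-of-atmosphere balance: σT_e⁴ = S(1−α)/4 = 4.309 W/m² → T_e = 93.37 K.
Since T_s⁴ = (N+1)T_e⁴, we need N ≥ (T_s/T_e)⁴ − 1 = 5.662.
Rounding up, N = 6.

6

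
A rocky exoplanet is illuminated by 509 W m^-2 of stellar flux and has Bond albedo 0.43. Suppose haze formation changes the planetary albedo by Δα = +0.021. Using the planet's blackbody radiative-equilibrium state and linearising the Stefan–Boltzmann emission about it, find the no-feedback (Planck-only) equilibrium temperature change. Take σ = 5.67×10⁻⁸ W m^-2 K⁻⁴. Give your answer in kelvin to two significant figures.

The baseline emission temperature is T_e = 189.1 K.
TOA radiative forcing: ΔF = −S·Δα/4 = −509.0·(+0.021)/4 = -2.672 W m^-2.
Linearising σT⁴ gives d(σT⁴)/dT = 4σT_e³ = 1.534 W m^-2 per K.
So ΔT₀ = -2.672/1.534 = -1.74 K.

-1.7 K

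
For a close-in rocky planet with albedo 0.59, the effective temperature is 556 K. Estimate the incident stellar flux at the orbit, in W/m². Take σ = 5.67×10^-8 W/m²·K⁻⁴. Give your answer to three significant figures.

Invert the energy balance for S: S = 4σT⁴/(1−α).
σT⁴ = 5.67×10⁻⁸·(556)⁴ = 5419 W/m².
S = 4·5419/0.41 = 52860 W/m².

52900 W/m²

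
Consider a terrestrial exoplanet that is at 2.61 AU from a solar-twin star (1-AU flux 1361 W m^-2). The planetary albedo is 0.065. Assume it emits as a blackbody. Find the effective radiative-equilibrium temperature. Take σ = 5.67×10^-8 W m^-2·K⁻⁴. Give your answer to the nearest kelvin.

169 kelvin

Flux at the orbit: S = 1361/(2.61)² = 199.8 W m^-2.
Averaging over the sphere, the absorbed flux is S(1−α)/4 = 46.70 W m^-2.
Set σT⁴ = 46.70 → T = (46.70/σ)^(1/4) = 169.4 K.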